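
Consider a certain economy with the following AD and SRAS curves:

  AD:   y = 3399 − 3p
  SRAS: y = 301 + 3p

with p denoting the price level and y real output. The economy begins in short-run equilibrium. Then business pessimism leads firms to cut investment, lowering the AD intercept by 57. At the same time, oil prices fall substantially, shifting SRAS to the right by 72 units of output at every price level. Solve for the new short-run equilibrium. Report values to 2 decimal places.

p = 494.83, y = 1857.50

After both shocks: AD is y = 3342 − 3p and SRAS is y = 373 + 3p.
Setting them equal: 2969 = 6p, so p = 494.83.
Substituting into AD, y = 1857.50.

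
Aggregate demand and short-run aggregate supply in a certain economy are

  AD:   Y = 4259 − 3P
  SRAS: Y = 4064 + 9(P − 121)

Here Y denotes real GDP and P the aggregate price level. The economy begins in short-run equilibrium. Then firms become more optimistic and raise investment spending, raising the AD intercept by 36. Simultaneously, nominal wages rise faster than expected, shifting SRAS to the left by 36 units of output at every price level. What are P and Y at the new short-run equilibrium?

After both shocks: AD is Y = 4295 − 3P and SRAS is Y = 2939 + 9P.
Setting them equal: 1356 = 12P, so P = 113.
Y = 4295 − 3·113 = 3956.

P = 113, Y = 3956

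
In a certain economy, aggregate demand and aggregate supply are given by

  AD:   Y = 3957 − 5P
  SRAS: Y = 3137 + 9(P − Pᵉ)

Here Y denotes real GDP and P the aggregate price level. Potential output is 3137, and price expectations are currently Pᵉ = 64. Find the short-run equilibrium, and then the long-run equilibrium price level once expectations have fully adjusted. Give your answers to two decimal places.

Short run: P = 99.71, Y = 3458.43. Long run: P = 164.00.

Short run: with Pᵉ = 64, SRAS is Y = 2561 + 9P. Setting AD = SRAS gives 1396 = 14P, so P = 99.71 and Y = 3957 − 5P = 3458.43.
Output 3458.43 is above potential 3137, so over time expected prices rise and SRAS shifts left until Y returns to 3137.
Long run: Y = 3137 on the AD curve gives 3137 = 3957 − 5P, so P = 164.00.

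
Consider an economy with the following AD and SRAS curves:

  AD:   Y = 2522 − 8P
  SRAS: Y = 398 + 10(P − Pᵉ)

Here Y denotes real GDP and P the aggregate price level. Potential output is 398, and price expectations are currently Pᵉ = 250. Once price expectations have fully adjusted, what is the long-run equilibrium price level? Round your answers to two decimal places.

Long-run P = 265.50

Short run: with Pᵉ = 250, SRAS is Y = 10P − 2102. Setting AD = SRAS gives 4624 = 18P, so P = 256.89 and Y = 2522 − 8P = 466.89.
Output 466.89 is above potential 398, so over time expected prices rise and SRAS shifts left until Y returns to 398.
Long run: Y = 398 on the AD curve gives 398 = 2522 − 8P, so P = 265.50.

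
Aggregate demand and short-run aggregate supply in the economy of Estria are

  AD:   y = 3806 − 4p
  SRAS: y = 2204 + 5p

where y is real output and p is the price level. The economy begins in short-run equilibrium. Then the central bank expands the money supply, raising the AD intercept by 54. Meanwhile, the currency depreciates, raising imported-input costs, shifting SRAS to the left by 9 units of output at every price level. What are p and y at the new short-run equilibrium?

After both shocks: AD is y = 3860 − 4p and SRAS is y = 2195 + 5p.
Setting them equal: 1665 = 9p, so p = 185.
y = 3860 − 4·185 = 3120.

p = 185, y = 3120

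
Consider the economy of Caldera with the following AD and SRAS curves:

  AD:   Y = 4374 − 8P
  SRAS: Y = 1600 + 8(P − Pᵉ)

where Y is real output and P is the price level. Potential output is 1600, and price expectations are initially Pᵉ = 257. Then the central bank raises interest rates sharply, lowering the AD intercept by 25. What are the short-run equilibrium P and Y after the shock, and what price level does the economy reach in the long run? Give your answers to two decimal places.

Short run: P = 300.31, Y = 1946.50. Long run: P = 343.63.

AD shifts left: new AD is Y = 4349 − 8P. With Pᵉ = 257, SRAS is Y = 8P − 456.
Short run: 4349 − 8P = 8P − 456 gives 4805 = 16P, so P = 300.31 and Y = 4349 − 8P = 1946.50.
Y = 1946.50 is above potential 1600; expectations adjust and SRAS shifts left until Y = 1600.
Long run: on the new AD curve, 1600 = 4349 − 8P gives P = 343.63.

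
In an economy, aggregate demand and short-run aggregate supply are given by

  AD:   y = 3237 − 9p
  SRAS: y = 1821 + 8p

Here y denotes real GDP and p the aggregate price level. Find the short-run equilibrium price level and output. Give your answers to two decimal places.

p = 83.29, y = 2487.35

Set AD = SRAS: 3237 − 9p = 1821 + 8p, so 1416 = 17p and p = 83.29.
Substituting into AD, y = 3237 − 9p = 2487.35.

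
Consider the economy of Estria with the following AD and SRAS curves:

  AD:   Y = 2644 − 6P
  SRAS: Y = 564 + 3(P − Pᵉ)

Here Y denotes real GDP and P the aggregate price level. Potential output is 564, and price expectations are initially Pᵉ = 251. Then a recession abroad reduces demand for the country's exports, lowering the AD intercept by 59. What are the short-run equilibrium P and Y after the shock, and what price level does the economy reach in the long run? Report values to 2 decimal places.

Short run: P = 308.22, Y = 735.67. Long run: P = 336.83.

AD shifts left: new AD is Y = 2585 − 6P. With Pᵉ = 251, SRAS is Y = 3P − 189.
Short run: 2585 − 6P = 3P − 189 gives 2774 = 9P, so P = 308.22 and Y = 2585 − 6P = 735.67.
Y = 735.67 is above potential 564; expectations adjust and SRAS shifts left until Y = 564.
Long run: on the new AD curve, 564 = 2585 − 6P gives P = 336.83.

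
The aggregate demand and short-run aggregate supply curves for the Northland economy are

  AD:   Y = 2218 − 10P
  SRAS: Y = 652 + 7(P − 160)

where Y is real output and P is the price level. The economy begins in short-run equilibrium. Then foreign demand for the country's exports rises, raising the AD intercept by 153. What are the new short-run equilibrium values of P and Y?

This is a positive demand shock: AD shifts right.
New AD: Y = 2371 − 10P.
SRAS can be written Y = 7P − 468.
Set AD = SRAS: 2371 − 10P = 7P − 468, so 2839 = 17P and P = 167.
Y = 2371 − 10·167 = 701.

P = 167, Y = 701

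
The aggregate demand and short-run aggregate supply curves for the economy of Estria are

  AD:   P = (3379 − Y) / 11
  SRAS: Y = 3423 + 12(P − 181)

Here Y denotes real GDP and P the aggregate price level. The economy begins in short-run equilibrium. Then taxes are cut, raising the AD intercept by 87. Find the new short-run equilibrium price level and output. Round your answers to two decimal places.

P = 96.30, Y = 2406.65

This is a positive demand shock: AD shifts right.
New AD: Y = 3466 − 11P.
SRAS can be written Y = 1251 + 12P.
Set AD = SRAS: 3466 − 11P = 1251 + 12P, so 2215 = 23P and P = 96.30.
Substituting into AD, Y = 2406.65.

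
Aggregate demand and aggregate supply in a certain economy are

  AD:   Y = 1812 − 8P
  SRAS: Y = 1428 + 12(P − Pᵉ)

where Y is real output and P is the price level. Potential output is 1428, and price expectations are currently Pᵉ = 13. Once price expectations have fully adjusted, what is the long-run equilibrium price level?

Short run: with Pᵉ = 13, SRAS is Y = 1272 + 12P. Setting AD = SRAS gives 540 = 20P, so P = 27 and Y = 1812 − 8·27 = 1596.
Output 1596 is above potential 1428, so over time expected prices rise and SRAS shifts left until Y returns to 1428.
Long run: Y = 1428 on the AD curve gives 1428 = 1812 − 8P, so P = 48.

Long-run P = 48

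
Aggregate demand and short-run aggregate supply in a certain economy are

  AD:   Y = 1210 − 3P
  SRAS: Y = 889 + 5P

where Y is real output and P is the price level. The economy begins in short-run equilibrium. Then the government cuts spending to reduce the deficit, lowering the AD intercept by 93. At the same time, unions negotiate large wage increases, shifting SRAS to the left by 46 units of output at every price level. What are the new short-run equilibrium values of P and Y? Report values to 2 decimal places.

After both shocks: AD is Y = 1117 − 3P and SRAS is Y = 843 + 5P.
Setting them equal: 274 = 8P, so P = 34.25.
Substituting into AD, Y = 1014.25.

P = 34.25, Y = 1014.25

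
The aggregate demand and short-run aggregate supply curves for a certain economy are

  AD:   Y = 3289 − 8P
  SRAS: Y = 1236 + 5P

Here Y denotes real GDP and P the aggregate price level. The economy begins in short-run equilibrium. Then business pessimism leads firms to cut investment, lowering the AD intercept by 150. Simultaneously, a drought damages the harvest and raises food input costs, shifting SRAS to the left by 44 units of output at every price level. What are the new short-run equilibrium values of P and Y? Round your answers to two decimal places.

After both shocks: AD is Y = 3139 − 8P and SRAS is Y = 1192 + 5P.
Setting them equal: 1947 = 13P, so P = 149.77.
Substituting into AD, Y = 1940.85.

P = 149.77, Y = 1940.85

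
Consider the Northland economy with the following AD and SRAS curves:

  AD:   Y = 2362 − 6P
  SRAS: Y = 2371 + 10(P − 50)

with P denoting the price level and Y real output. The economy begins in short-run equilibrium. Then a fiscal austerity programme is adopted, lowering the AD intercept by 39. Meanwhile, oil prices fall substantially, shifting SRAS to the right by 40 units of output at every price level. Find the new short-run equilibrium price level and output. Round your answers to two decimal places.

After both shocks: AD is Y = 2323 − 6P and SRAS is Y = 1911 + 10P.
Setting them equal: 412 = 16P, so P = 25.75.
Substituting into AD, Y = 2168.50.

P = 25.75, Y = 2168.50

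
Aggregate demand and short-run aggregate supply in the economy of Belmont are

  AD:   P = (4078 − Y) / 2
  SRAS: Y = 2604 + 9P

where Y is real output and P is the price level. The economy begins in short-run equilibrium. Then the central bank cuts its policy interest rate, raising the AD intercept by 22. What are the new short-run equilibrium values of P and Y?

This is a positive demand shock: AD shifts right.
New AD: Y = 4100 − 2P.
Set AD = SRAS: 4100 − 2P = 2604 + 9P, so 1496 = 11P and P = 136.
Y = 4100 − 2·136 = 3828.

P = 136, Y = 3828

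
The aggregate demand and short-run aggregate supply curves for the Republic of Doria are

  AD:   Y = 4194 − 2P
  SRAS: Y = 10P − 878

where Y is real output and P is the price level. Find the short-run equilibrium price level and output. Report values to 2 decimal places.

P = 422.67, Y = 3348.67

Set AD = SRAS: 4194 − 2P = 10P − 878, so 5072 = 12P and P = 422.67.
Substituting into AD, Y = 4194 − 2P = 3348.67.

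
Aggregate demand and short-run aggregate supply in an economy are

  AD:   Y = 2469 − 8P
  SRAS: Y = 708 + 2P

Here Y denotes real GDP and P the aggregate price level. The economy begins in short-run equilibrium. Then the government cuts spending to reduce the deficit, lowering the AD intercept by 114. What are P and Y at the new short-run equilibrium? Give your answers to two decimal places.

P = 164.70, Y = 1037.40

This is a negative demand shock: AD shifts left.
New AD: Y = 2355 − 8P.
Set AD = SRAS: 2355 − 8P = 708 + 2P, so 1647 = 10P and P = 164.70.
Substituting into AD, Y = 1037.40.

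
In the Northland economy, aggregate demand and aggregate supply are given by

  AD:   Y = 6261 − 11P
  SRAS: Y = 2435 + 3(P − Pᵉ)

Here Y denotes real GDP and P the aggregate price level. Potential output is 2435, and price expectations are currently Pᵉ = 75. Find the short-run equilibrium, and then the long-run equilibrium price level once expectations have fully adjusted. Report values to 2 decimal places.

Short run: with Pᵉ = 75, SRAS is Y = 2210 + 3P. Setting AD = SRAS gives 4051 = 14P, so P = 289.36 and Y = 6261 − 11P = 3078.07.
Output 3078.07 is above potential 2435, so over time expected prices rise and SRAS shifts left until Y returns to 2435.
Long run: Y = 2435 on the AD curve gives 2435 = 6261 − 11P, so P = 347.82.

Short run: P = 289.36, Y = 3078.07. Long run: P = 347.82.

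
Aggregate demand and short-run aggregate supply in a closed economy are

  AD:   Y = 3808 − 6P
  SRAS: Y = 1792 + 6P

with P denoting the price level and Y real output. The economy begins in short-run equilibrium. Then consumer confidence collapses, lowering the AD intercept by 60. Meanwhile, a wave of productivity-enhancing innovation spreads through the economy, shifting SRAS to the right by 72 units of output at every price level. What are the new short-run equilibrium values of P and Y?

After both shocks: AD is Y = 3748 − 6P and SRAS is Y = 1864 + 6P.
Setting them equal: 1884 = 12P, so P = 157.
Y = 3748 − 6·157 = 2806.

P = 157, Y = 2806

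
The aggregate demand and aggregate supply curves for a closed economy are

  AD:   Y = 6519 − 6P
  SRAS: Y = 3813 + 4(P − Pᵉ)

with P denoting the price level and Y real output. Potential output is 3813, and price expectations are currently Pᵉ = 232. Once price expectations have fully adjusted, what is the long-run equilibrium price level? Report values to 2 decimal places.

Long-run P = 451.00

Short run: with Pᵉ = 232, SRAS is Y = 2885 + 4P. Setting AD = SRAS gives 3634 = 10P, so P = 363.40 and Y = 6519 − 6P = 4338.60.
Output 4338.60 is above potential 3813, so over time expected prices rise and SRAS shifts left until Y returns to 3813.
Long run: Y = 3813 on the AD curve gives 3813 = 6519 − 6P, so P = 451.00.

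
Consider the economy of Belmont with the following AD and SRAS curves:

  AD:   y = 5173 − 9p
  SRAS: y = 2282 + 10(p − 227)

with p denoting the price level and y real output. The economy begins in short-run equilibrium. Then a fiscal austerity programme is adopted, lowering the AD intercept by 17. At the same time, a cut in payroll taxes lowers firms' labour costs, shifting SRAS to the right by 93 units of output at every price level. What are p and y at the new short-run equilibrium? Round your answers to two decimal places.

After both shocks: AD is y = 5156 − 9p and SRAS is y = 105 + 10p.
Setting them equal: 5051 = 19p, so p = 265.84.
Substituting into AD, y = 2763.42.

p = 265.84, y = 2763.42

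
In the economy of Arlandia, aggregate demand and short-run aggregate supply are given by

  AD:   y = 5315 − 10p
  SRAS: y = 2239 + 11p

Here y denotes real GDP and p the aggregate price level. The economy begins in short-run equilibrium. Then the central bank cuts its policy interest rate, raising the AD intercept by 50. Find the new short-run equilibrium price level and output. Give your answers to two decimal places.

This is a positive demand shock: AD shifts right.
New AD: y = 5365 − 10p.
Set AD = SRAS: 5365 − 10p = 2239 + 11p, so 3126 = 21p and p = 148.86.
Substituting into AD, y = 3876.43.

p = 148.86, y = 3876.43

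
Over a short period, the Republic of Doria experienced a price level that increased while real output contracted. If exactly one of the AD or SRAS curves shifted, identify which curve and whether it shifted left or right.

SRAS shifted left

P rose and Y fell. An AD shift moves P and Y in the same direction; an SRAS shift moves them in opposite directions.
Here P and Y moved in opposite directions, so the SRAS curve shifted.
Since Y fell, SRAS shifted left.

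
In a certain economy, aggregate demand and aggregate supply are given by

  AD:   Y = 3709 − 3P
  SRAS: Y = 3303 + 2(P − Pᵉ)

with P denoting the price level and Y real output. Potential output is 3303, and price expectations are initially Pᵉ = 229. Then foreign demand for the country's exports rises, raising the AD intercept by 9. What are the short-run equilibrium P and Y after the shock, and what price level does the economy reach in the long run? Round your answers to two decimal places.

AD shifts right: new AD is Y = 3718 − 3P. With Pᵉ = 229, SRAS is Y = 2845 + 2P.
Short run: 3718 − 3P = 2845 + 2P gives 873 = 5P, so P = 174.60 and Y = 3718 − 3P = 3194.20.
Y = 3194.20 is below potential 3303; expectations adjust and SRAS shifts right until Y = 3303.
Long run: on the new AD curve, 3303 = 3718 − 3P gives P = 138.33.

Short run: P = 174.60, Y = 3194.20. Long run: P = 138.33.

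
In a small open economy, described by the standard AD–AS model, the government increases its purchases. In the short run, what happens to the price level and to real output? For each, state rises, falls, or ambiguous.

This is a positive demand shock: AD shifts right.
Moving along the upward-sloping SRAS curve, P rises and Y rises.

Price level: rises; output: rises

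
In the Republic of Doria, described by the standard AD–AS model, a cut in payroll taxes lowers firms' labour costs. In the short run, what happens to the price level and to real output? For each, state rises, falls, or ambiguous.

This is a favourable supply shock: SRAS shifts right.
Moving along the downward-sloping AD curve, P falls and Y rises.

Price level: falls; output: rises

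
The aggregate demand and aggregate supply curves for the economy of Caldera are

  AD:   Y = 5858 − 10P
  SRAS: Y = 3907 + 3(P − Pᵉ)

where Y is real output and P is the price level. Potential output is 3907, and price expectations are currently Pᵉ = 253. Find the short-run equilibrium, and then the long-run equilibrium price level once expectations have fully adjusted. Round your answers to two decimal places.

Short run: P = 208.46, Y = 3773.38. Long run: P = 195.10.

Short run: with Pᵉ = 253, SRAS is Y = 3148 + 3P. Setting AD = SRAS gives 2710 = 13P, so P = 208.46 and Y = 5858 − 10P = 3773.38.
Output 3773.38 is below potential 3907, so over time expected prices fall and SRAS shifts right until Y returns to 3907.
Long run: Y = 3907 on the AD curve gives 3907 = 5858 − 10P, so P = 195.10.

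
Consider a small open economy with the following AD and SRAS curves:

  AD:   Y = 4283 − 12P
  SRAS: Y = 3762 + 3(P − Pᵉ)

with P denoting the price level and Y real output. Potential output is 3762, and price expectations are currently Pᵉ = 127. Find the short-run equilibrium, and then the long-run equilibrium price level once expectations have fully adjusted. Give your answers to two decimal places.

Short run: with Pᵉ = 127, SRAS is Y = 3381 + 3P. Setting AD = SRAS gives 902 = 15P, so P = 60.13 and Y = 4283 − 12P = 3561.40.
Output 3561.40 is below potential 3762, so over time expected prices fall and SRAS shifts right until Y returns to 3762.
Long run: Y = 3762 on the AD curve gives 3762 = 4283 − 12P, so P = 43.42.

Short run: P = 60.13, Y = 3561.40. Long run: P = 43.42.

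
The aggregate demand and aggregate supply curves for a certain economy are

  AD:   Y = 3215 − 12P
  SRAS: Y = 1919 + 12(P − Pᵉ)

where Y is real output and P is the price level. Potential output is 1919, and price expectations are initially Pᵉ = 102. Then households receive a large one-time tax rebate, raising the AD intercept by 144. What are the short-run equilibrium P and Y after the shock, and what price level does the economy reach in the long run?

Short run: P = 111, Y = 2027. Long run: P = 120.

AD shifts right: new AD is Y = 3359 − 12P. With Pᵉ = 102, SRAS is Y = 695 + 12P.
Short run: 3359 − 12P = 695 + 12P gives 2664 = 24P, so P = 111 and Y = 3359 − 12·111 = 2027.
Y = 2027 is above potential 1919; expectations adjust and SRAS shifts left until Y = 1919.
Long run: on the new AD curve, 1919 = 3359 − 12P gives P = 120.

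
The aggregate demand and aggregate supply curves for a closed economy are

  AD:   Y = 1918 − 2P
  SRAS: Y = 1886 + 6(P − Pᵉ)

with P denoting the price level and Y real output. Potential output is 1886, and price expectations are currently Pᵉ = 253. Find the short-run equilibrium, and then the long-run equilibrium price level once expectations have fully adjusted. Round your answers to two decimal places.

Short run: with Pᵉ = 253, SRAS is Y = 368 + 6P. Setting AD = SRAS gives 1550 = 8P, so P = 193.75 and Y = 1918 − 2P = 1530.50.
Output 1530.50 is below potential 1886, so over time expected prices fall and SRAS shifts right until Y returns to 1886.
Long run: Y = 1886 on the AD curve gives 1886 = 1918 − 2P, so P = 16.00.

Short run: P = 193.75, Y = 1530.50. Long run: P = 16.00.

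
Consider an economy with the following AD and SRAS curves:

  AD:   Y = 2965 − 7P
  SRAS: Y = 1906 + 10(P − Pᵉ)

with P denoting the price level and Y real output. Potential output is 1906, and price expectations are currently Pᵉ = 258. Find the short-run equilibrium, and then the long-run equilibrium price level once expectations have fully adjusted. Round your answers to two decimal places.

Short run: with Pᵉ = 258, SRAS is Y = 10P − 674. Setting AD = SRAS gives 3639 = 17P, so P = 214.06 and Y = 2965 − 7P = 1466.59.
Output 1466.59 is below potential 1906, so over time expected prices fall and SRAS shifts right until Y returns to 1906.
Long run: Y = 1906 on the AD curve gives 1906 = 2965 − 7P, so P = 151.29.

Short run: P = 214.06, Y = 1466.59. Long run: P = 151.29.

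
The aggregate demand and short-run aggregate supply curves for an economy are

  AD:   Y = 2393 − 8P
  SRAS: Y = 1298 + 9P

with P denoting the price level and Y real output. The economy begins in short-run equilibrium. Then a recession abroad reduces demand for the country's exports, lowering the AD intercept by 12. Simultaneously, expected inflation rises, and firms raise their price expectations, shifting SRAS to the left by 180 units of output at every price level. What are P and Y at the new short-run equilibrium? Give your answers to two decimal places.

P = 74.29, Y = 1786.65

After both shocks: AD is Y = 2381 − 8P and SRAS is Y = 1118 + 9P.
Setting them equal: 1263 = 17P, so P = 74.29.
Substituting into AD, Y = 1786.65.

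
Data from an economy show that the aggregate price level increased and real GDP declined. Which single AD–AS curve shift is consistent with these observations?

SRAS shifted left

P rose and Y fell. An AD shift moves P and Y in the same direction; an SRAS shift moves them in opposite directions.
Here P and Y moved in opposite directions, so the SRAS curve shifted.
Since Y fell, SRAS shifted left.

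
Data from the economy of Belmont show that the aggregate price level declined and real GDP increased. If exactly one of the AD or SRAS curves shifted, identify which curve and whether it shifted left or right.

SRAS shifted right

P fell and Y rose. An AD shift moves P and Y in the same direction; an SRAS shift moves them in opposite directions.
Here P and Y moved in opposite directions, so the SRAS curve shifted.
Since Y rose, SRAS shifted right.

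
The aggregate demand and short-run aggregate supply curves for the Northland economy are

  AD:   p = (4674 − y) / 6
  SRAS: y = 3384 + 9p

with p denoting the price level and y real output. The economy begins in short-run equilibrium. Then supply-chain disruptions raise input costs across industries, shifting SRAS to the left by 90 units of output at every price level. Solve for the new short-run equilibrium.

This is a negative supply shock: SRAS shifts left.
New SRAS: y = 3294 + 9p.
Set AD = SRAS: 4674 − 6p = 3294 + 9p, so 1380 = 15p and p = 92.
y = 4674 − 6·92 = 4122.

p = 92, y = 4122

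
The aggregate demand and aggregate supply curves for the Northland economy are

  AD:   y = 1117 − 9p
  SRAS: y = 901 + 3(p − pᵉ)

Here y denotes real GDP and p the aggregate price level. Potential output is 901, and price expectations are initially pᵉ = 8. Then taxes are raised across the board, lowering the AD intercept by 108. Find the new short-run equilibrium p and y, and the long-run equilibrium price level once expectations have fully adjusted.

Short run: p = 11, y = 910. Long run: p = 12.

AD shifts left: new AD is y = 1009 − 9p. With pᵉ = 8, SRAS is y = 877 + 3p.
Short run: 1009 − 9p = 877 + 3p gives 132 = 12p, so p = 11 and y = 1009 − 9·11 = 910.
y = 910 is above potential 901; expectations adjust and SRAS shifts left until y = 901.
Long run: on the new AD curve, 901 = 1009 − 9p gives p = 12.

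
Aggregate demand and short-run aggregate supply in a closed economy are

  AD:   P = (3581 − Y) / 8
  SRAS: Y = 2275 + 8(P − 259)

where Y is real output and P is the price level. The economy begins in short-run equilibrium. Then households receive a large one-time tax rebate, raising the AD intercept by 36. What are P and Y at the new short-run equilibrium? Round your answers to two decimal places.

This is a positive demand shock: AD shifts right.
New AD: Y = 3617 − 8P.
SRAS can be written Y = 203 + 8P.
Set AD = SRAS: 3617 − 8P = 203 + 8P, so 3414 = 16P and P = 213.38.
Substituting into AD, Y = 1910.00.

P = 213.38, Y = 1910.00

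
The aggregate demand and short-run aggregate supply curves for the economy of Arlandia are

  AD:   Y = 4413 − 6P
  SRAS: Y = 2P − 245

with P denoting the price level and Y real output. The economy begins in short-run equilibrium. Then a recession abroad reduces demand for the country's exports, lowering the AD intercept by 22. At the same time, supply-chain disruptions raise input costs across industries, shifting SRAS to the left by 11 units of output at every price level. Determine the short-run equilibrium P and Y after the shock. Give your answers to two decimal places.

P = 580.88, Y = 905.75

After both shocks: AD is Y = 4391 − 6P and SRAS is Y = 2P − 256.
Setting them equal: 4647 = 8P, so P = 580.88.
Substituting into AD, Y = 905.75.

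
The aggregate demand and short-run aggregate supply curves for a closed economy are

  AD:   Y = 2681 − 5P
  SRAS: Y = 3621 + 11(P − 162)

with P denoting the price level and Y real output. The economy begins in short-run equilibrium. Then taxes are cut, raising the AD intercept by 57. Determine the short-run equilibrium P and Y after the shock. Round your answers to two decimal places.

This is a positive demand shock: AD shifts right.
New AD: Y = 2738 − 5P.
SRAS can be written Y = 1839 + 11P.
Set AD = SRAS: 2738 − 5P = 1839 + 11P, so 899 = 16P and P = 56.19.
Substituting into AD, Y = 2457.06.

P = 56.19, Y = 2457.06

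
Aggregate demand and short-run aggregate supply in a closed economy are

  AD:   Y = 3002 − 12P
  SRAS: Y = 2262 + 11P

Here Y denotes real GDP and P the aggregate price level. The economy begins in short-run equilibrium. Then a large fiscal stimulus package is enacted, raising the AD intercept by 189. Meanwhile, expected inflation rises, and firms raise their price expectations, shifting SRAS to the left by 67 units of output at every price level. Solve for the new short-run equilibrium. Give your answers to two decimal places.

P = 43.30, Y = 2671.35

After both shocks: AD is Y = 3191 − 12P and SRAS is Y = 2195 + 11P.
Setting them equal: 996 = 23P, so P = 43.30.
Substituting into AD, Y = 2671.35.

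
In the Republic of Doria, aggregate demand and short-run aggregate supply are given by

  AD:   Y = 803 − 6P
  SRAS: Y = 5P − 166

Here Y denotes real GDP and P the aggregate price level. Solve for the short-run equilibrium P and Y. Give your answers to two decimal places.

Set AD = SRAS: 803 − 6P = 5P − 166, so 969 = 11P and P = 88.09.
Substituting into AD, Y = 803 − 6P = 274.45.

P = 88.09, Y = 274.45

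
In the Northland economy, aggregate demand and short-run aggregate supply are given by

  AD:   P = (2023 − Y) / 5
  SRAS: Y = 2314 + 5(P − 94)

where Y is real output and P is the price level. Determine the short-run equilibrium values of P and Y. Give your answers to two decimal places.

P = 17.90, Y = 1933.50

Write SRAS as Y = 2314 + 5P − 470 = 1844 + 5P.
Rearrange AD to Y = 2023 − 5P.
Set AD = SRAS: 2023 − 5P = 1844 + 5P, so 179 = 10P and P = 17.90.
Substituting into AD, Y = 2023 − 5P = 1933.50.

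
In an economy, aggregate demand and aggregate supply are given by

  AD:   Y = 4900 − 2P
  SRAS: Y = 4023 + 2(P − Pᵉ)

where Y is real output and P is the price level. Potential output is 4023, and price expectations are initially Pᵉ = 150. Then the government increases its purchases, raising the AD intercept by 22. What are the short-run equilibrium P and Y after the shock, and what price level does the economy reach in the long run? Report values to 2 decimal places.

Short run: P = 299.75, Y = 4322.50. Long run: P = 449.50.

AD shifts right: new AD is Y = 4922 − 2P. With Pᵉ = 150, SRAS is Y = 3723 + 2P.
Short run: 4922 − 2P = 3723 + 2P gives 1199 = 4P, so P = 299.75 and Y = 4922 − 2P = 4322.50.
Y = 4322.50 is above potential 4023; expectations adjust and SRAS shifts left until Y = 4023.
Long run: on the new AD curve, 4023 = 4922 − 2P gives P = 449.50.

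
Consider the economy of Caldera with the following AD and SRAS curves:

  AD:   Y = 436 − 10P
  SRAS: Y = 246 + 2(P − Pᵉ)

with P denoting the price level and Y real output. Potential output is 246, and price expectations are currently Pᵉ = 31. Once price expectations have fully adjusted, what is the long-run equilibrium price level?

Long-run P = 19

Short run: with Pᵉ = 31, SRAS is Y = 184 + 2P. Setting AD = SRAS gives 252 = 12P, so P = 21 and Y = 436 − 10·21 = 226.
Output 226 is below potential 246, so over time expected prices fall and SRAS shifts right until Y returns to 246.
Long run: Y = 246 on the AD curve gives 246 = 436 − 10P, so P = 19.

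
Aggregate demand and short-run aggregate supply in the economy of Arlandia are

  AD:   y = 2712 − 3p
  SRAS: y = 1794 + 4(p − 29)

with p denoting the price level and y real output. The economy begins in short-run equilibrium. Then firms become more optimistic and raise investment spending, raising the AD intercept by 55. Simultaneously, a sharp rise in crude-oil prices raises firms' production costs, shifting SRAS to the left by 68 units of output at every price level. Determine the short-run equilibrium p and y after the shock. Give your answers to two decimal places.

p = 165.29, y = 2271.14

After both shocks: AD is y = 2767 − 3p and SRAS is y = 1610 + 4p.
Setting them equal: 1157 = 7p, so p = 165.29.
Substituting into AD, y = 2271.14.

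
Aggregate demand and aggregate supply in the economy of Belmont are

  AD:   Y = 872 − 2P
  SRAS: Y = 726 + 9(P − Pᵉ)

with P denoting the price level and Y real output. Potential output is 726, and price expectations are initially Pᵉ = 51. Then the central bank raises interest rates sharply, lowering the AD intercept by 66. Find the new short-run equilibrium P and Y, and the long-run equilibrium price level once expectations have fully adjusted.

AD shifts left: new AD is Y = 806 − 2P. With Pᵉ = 51, SRAS is Y = 267 + 9P.
Short run: 806 − 2P = 267 + 9P gives 539 = 11P, so P = 49 and Y = 806 − 2·49 = 708.
Y = 708 is below potential 726; expectations adjust and SRAS shifts right until Y = 726.
Long run: on the new AD curve, 726 = 806 − 2P gives P = 40.

Short run: P = 49, Y = 708. Long run: P = 40.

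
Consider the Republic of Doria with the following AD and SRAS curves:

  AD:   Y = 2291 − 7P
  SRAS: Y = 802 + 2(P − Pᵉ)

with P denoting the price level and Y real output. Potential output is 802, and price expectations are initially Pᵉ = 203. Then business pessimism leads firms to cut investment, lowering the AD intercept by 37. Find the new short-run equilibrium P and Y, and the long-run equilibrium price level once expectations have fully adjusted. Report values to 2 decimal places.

Short run: P = 206.44, Y = 808.89. Long run: P = 207.43.

AD shifts left: new AD is Y = 2254 − 7P. With Pᵉ = 203, SRAS is Y = 396 + 2P.
Short run: 2254 − 7P = 396 + 2P gives 1858 = 9P, so P = 206.44 and Y = 2254 − 7P = 808.89.
Y = 808.89 is above potential 802; expectations adjust and SRAS shifts left until Y = 802.
Long run: on the new AD curve, 802 = 2254 − 7P gives P = 207.43.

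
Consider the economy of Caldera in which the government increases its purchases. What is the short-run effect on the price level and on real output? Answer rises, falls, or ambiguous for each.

Price level: rises; output: rises

This is a positive demand shock: AD shifts right.
Moving along the upward-sloping SRAS curve, P rises and Y rises.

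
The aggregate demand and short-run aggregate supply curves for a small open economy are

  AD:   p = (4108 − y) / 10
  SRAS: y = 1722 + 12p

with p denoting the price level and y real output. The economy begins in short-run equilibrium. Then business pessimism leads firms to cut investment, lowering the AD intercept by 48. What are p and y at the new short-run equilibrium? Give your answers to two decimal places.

This is a negative demand shock: AD shifts left.
New AD: y = 4060 − 10p.
Set AD = SRAS: 4060 − 10p = 1722 + 12p, so 2338 = 22p and p = 106.27.
Substituting into AD, y = 2997.27.

p = 106.27, y = 2997.27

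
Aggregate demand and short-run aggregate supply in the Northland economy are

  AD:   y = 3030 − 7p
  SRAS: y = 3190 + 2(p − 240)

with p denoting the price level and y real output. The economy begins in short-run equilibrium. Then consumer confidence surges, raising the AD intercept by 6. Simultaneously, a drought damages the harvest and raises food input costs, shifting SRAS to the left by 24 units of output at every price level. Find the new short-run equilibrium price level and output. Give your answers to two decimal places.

After both shocks: AD is y = 3036 − 7p and SRAS is y = 2686 + 2p.
Setting them equal: 350 = 9p, so p = 38.89.
Substituting into AD, y = 2763.78.

p = 38.89, y = 2763.78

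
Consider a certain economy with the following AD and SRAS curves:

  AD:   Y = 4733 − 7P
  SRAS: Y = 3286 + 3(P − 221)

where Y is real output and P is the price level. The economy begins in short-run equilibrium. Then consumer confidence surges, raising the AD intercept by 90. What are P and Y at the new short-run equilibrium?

This is a positive demand shock: AD shifts right.
New AD: Y = 4823 − 7P.
SRAS can be written Y = 2623 + 3P.
Set AD = SRAS: 4823 − 7P = 2623 + 3P, so 2200 = 10P and P = 220.
Y = 4823 − 7·220 = 3283.

P = 220, Y = 3283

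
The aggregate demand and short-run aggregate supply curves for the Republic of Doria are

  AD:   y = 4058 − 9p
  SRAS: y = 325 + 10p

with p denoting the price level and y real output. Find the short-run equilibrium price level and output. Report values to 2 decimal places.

Set AD = SRAS: 4058 − 9p = 325 + 10p, so 3733 = 19p and p = 196.47.
Substituting into AD, y = 4058 − 9p = 2289.74.

p = 196.47, y = 2289.74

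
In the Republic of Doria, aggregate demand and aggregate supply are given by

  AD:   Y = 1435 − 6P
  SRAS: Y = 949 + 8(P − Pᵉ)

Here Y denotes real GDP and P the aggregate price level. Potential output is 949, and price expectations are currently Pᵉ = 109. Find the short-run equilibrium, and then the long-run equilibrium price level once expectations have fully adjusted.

Short run: with Pᵉ = 109, SRAS is Y = 77 + 8P. Setting AD = SRAS gives 1358 = 14P, so P = 97 and Y = 1435 − 6·97 = 853.
Output 853 is below potential 949, so over time expected prices fall and SRAS shifts right until Y returns to 949.
Long run: Y = 949 on the AD curve gives 949 = 1435 − 6P, so P = 81.

Short run: P = 97, Y = 853. Long run: P = 81.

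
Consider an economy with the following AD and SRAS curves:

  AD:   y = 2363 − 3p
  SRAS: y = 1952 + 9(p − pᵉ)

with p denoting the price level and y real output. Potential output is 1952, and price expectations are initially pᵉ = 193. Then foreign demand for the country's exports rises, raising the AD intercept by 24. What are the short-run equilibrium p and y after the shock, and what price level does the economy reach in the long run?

Short run: p = 181, y = 1844. Long run: p = 145.

AD shifts right: new AD is y = 2387 − 3p. With pᵉ = 193, SRAS is y = 215 + 9p.
Short run: 2387 − 3p = 215 + 9p gives 2172 = 12p, so p = 181 and y = 2387 − 3·181 = 1844.
y = 1844 is below potential 1952; expectations adjust and SRAS shifts right until y = 1952.
Long run: on the new AD curve, 1952 = 2387 − 3p gives p = 145.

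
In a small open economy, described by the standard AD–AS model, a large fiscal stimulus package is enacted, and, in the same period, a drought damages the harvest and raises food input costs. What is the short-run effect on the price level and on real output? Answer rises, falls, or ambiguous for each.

The first event is a positive demand shock: AD shifts right, which by itself pushes P up and Y up.
The second is an adverse supply shock: SRAS shifts left, which by itself pushes P up and Y down.
Both shocks push P up, so P rises. The two shocks push Y in opposite directions, so the effect on Y is ambiguous.

Price level: rises; output: ambiguous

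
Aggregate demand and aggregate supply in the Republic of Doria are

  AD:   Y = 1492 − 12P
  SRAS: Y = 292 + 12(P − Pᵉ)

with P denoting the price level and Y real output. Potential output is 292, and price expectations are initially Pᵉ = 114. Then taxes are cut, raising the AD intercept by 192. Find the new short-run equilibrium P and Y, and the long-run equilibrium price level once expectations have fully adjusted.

AD shifts right: new AD is Y = 1684 − 12P. With Pᵉ = 114, SRAS is Y = 12P − 1076.
Short run: 1684 − 12P = 12P − 1076 gives 2760 = 24P, so P = 115 and Y = 1684 − 12·115 = 304.
Y = 304 is above potential 292; expectations adjust and SRAS shifts left until Y = 292.
Long run: on the new AD curve, 292 = 1684 − 12P gives P = 116.

Short run: P = 115, Y = 304. Long run: P = 116.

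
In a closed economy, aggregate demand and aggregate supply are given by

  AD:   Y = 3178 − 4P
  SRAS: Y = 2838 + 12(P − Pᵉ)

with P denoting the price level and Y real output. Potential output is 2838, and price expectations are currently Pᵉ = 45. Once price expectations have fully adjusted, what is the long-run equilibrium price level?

Short run: with Pᵉ = 45, SRAS is Y = 2298 + 12P. Setting AD = SRAS gives 880 = 16P, so P = 55 and Y = 3178 − 4·55 = 2958.
Output 2958 is above potential 2838, so over time expected prices rise and SRAS shifts left until Y returns to 2838.
Long run: Y = 2838 on the AD curve gives 2838 = 3178 − 4P, so P = 85.

Long-run P = 85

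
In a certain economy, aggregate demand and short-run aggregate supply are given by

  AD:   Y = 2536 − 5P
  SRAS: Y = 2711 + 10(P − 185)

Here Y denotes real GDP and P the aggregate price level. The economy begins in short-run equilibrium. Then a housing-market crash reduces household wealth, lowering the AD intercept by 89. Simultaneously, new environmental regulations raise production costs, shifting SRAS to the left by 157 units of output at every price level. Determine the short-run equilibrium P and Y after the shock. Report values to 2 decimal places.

P = 116.20, Y = 1866.00

After both shocks: AD is Y = 2447 − 5P and SRAS is Y = 704 + 10P.
Setting them equal: 1743 = 15P, so P = 116.20.
Substituting into AD, Y = 1866.00.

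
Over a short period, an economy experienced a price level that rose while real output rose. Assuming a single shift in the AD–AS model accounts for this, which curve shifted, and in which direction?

P rose and Y rose. An AD shift moves P and Y in the same direction; an SRAS shift moves them in opposite directions.
Here P and Y moved in the same direction, so the AD curve shifted.
Since Y rose, AD shifted right.

AD shifted right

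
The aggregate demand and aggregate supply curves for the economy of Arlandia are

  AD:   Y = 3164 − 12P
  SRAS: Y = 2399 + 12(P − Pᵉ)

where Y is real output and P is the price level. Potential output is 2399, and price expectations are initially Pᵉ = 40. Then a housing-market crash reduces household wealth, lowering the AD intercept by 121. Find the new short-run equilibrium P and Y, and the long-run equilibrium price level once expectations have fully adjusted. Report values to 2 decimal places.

Short run: P = 46.83, Y = 2481.00. Long run: P = 53.67.

AD shifts left: new AD is Y = 3043 − 12P. With Pᵉ = 40, SRAS is Y = 1919 + 12P.
Short run: 3043 − 12P = 1919 + 12P gives 1124 = 24P, so P = 46.83 and Y = 3043 − 12P = 2481.00.
Y = 2481.00 is above potential 2399; expectations adjust and SRAS shifts left until Y = 2399.
Long run: on the new AD curve, 2399 = 3043 − 12P gives P = 53.67.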